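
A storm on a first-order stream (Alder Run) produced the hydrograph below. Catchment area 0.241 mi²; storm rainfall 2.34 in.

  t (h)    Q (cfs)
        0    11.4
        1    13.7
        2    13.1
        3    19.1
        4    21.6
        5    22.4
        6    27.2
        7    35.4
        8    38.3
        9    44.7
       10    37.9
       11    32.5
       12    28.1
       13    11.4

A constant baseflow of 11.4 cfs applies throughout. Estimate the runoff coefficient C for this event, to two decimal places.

ΣQ_DR = 197.2 cfs; V = ΣQ_DR·Δt = 7.099 × 10^5 ft³.
Runoff depth d = V / A = 1.268 in.
C = d / P = 1.268 / 2.34 = 0.54.

C ≈ 0.54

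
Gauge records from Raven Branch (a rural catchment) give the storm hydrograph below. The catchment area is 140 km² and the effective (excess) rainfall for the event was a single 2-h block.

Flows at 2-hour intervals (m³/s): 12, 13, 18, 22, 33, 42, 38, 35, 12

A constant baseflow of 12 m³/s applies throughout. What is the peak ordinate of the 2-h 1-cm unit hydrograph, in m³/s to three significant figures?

Direct runoff: 0.0, 1.0, 6.0, 10.0, 21.0, 30.0, 26.0, 23.0, 0.0 m³/s; ΣQ_DR = 117.0 m³/s, peak = 30.0 m³/s.
Runoff depth d = ΣQ_DR·Δt / A = 117.0 × 7200 / (140 km²) = 6.017 mm.
The 1-cm UH is the DRH scaled by (10 mm)/d, so U_p = 30.0 × 10/6.017 = 49.9 m³/s.

U_p ≈ 49.9 m³/s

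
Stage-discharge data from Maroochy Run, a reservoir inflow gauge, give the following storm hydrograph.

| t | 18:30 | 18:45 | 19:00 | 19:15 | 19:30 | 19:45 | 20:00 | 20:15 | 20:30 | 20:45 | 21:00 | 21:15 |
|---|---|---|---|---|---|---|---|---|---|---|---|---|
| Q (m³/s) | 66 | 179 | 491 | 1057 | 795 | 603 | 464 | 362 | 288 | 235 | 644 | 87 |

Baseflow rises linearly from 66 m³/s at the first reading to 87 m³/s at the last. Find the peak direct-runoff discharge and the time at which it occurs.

Subtracting baseflow gives direct-runoff ordinates: 0.00, 111.09, 421.18, 985.27, 721.36, 527.45, 386.55, 282.64, 206.73, 151.82, 558.91, 0.00 m³/s.
The maximum is 985.27 m³/s, occurring at the reading for t = 19:15.

Q_p = 985.27 m³/s at t = 19:15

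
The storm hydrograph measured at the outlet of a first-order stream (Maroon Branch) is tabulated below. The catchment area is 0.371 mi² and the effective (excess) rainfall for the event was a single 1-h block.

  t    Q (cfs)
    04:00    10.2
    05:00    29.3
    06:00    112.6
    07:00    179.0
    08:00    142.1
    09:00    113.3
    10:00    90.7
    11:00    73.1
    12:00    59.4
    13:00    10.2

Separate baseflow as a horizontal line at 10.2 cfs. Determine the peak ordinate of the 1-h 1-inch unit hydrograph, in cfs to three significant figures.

Direct runoff: 0.0, 19.1, 102.4, 168.8, 131.9, 103.1, 80.5, 62.9, 49.2, 0.0 cfs; ΣQ_DR = 717.9 cfs, peak = 168.8 cfs.
Runoff depth d = ΣQ_DR·Δt / A = 717.9 × 3600 / (0.371 mi²) = 2.999 in.
The 1-inch UH is the DRH scaled by (1 in)/d, so U_p = 168.8 × 1/2.999 = 56.3 cfs.

U_p ≈ 56.3 cfs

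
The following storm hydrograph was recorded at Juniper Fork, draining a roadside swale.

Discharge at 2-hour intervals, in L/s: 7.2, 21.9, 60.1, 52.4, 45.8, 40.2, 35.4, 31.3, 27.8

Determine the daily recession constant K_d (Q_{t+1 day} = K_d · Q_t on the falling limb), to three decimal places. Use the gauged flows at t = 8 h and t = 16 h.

Between t = 8 h and t = 16 h the flow falls from 45.8 to 27.8 L/s over 4×2 h = 8 h.
Per-interval ratio K = (27.8/45.8)^(1/4) = 0.8827; K_d = K^(24/2) = 0.224.

K_d ≈ 0.224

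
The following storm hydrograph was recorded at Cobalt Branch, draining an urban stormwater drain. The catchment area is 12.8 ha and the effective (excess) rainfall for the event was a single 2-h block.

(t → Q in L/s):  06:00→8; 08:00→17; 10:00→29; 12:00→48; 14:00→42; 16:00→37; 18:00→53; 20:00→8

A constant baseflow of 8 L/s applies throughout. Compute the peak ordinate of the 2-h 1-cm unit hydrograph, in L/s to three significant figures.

Direct runoff: 0.0, 9.0, 21.0, 40.0, 34.0, 29.0, 45.0, 0.0 L/s; ΣQ_DR = 178.0 L/s, peak = 45.0 L/s.
Runoff depth d = ΣQ_DR·Δt / A = 178.0 × 7200 / (12.8 ha) = 10.01 mm.
The 1-cm UH is the DRH scaled by (10 mm)/d, so U_p = 45.0 × 10/10.01 = 44.9 L/s.

U_p ≈ 44.9 L/s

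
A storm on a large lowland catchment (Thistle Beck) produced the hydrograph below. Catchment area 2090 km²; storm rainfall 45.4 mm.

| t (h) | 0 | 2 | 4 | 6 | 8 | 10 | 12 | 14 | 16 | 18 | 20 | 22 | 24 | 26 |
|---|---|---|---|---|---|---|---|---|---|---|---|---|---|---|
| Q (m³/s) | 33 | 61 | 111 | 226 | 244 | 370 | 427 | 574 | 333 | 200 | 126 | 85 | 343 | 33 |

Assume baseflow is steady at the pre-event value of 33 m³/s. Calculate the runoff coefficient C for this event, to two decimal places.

C ≈ 0.21

ΣQ_DR = 2704 m³/s; V = ΣQ_DR·Δt = 1.947 × 10^7 m³.
Runoff depth d = V / A = 9.315 mm.
C = d / P = 9.315 / 45.4 = 0.21.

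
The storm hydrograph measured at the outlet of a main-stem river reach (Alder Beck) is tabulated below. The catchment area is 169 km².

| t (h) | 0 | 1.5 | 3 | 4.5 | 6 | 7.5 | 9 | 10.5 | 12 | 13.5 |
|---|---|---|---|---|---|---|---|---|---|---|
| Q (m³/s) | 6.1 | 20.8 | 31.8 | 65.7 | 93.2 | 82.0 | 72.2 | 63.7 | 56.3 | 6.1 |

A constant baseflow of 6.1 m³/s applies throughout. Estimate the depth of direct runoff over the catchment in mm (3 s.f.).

d ≈ 14.0 mm

Direct runoff: 0.0, 14.7, 25.7, 59.6, 87.1, 75.9, 66.1, 57.6, 50.2, 0.0 m³/s; ΣQ_DR = 436.9 m³/s.
V = ΣQ_DR · Δt = 436.9 × 5400 s = 2.359 × 10^6 m³.
Over A = 169 km², depth = V / A = 14.0 mm.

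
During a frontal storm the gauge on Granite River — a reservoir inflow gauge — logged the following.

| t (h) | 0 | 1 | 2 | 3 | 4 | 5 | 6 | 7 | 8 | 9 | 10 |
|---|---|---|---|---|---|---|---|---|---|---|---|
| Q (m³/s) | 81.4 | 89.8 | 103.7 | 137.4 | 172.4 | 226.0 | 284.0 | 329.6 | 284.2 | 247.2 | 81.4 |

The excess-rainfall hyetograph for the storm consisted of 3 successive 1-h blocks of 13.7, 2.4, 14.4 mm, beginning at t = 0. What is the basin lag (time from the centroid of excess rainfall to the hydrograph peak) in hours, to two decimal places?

t_L ≈ 5.48 h

Centroid of excess rainfall: t_c = Σ P_i·t̄_i / ΣP_i = 1.5230 h (block centres at 0.5, 1.5, 2.5 h).
Hydrograph peak occurs at t = 7 h, so basin lag t_L = 7 − 1.5230 = 5.48 h.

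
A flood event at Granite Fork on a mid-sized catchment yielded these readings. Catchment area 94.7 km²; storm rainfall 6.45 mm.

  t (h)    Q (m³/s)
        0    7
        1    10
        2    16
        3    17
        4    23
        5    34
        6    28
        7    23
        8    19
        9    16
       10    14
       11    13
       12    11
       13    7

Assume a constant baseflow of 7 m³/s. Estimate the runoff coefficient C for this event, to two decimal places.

C ≈ 0.83

ΣQ_DR = 140.0 m³/s; V = ΣQ_DR·Δt = 5.040 × 10^5 m³.
Runoff depth d = V / A = 5.322 mm.
C = d / P = 5.322 / 6.45 = 0.83.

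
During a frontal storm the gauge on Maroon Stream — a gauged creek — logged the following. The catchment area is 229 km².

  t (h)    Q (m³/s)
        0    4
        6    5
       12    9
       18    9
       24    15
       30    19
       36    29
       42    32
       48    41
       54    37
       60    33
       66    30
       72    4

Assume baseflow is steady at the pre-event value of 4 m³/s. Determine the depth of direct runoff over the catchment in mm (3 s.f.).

d ≈ 20.3 mm

Direct runoff: 0.0, 1.0, 5.0, 5.0, 11.0, 15.0, 25.0, 28.0, 37.0, 33.0, 29.0, 26.0, 0.0 m³/s; ΣQ_DR = 215.0 m³/s.
V = ΣQ_DR · Δt = 215.0 × 21600 s = 4.644 × 10^6 m³.
Over A = 229 km², depth = V / A = 20.3 mm.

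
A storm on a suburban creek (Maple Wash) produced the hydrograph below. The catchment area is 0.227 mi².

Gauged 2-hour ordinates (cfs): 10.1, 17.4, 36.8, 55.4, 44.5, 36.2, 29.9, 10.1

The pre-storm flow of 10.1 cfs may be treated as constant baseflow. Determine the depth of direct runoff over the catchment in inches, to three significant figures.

Direct runoff: 0.0, 7.3, 26.7, 45.3, 34.4, 26.1, 19.8, 0.0 cfs; ΣQ_DR = 159.6 cfs.
V = ΣQ_DR · Δt = 159.6 × 7200 s = 1.149 × 10^6 ft³.
Over A = 0.227 mi², depth = V / A = 2.18 in.

d ≈ 2.18 in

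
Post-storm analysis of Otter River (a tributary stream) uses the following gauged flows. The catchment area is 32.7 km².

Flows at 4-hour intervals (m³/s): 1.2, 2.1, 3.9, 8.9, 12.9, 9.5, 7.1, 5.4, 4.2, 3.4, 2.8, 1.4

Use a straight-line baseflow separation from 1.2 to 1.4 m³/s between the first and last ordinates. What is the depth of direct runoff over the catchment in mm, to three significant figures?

d ≈ 20.8 mm

Direct runoff: 0.00, 0.88, 2.66, 7.65, 11.63, 8.21, 5.79, 4.07, 2.85, 2.04, 1.42, 0.00 m³/s; ΣQ_DR = 47.20 m³/s.
V = ΣQ_DR · Δt = 47.20 × 14400 s = 6.797 × 10^5 m³.
Over A = 32.7 km², depth = V / A = 20.8 mm.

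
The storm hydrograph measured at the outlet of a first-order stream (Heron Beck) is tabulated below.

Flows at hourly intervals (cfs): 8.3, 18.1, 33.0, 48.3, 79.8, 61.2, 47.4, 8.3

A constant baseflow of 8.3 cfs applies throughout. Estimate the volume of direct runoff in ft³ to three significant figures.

Direct-runoff ordinates (Q − Q_b): 0.0, 9.8, 24.7, 40.0, 71.5, 52.9, 39.1, 0.0 cfs.
ΣQ_DR = 238.0 cfs.
With Δt = 1 h = 3600 s, V = ΣQ_DR · Δt = 238.0 × 3600 = 8.57 × 10^5 ft³.

V ≈ 8.57 × 10^5 ft³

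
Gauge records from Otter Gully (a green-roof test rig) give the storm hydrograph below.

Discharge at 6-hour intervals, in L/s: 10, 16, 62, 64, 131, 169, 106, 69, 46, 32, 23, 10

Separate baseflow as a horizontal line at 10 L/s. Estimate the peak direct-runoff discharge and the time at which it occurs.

Q_p = 159.0 L/s at t = 30 h

Subtracting baseflow gives direct-runoff ordinates: 0.0, 6.0, 52.0, 54.0, 121.0, 159.0, 96.0, 59.0, 36.0, 22.0, 13.0, 0.0 L/s.
The maximum is 159.0 L/s, occurring at the reading for t = 30 h.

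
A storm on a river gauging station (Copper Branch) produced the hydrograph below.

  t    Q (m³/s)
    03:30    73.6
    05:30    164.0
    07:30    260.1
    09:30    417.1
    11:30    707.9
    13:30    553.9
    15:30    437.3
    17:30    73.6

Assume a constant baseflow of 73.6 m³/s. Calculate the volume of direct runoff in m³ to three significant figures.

Direct-runoff ordinates (Q − Q_b): 0.0, 90.4, 186.5, 343.5, 634.3, 480.3, 363.7, 0.0 m³/s.
ΣQ_DR = 2099 m³/s.
With Δt = 2 h = 7200 s, V = ΣQ_DR · Δt = 2099 × 7200 = 1.51 × 10^7 m³.

V ≈ 1.51 × 10^7 m³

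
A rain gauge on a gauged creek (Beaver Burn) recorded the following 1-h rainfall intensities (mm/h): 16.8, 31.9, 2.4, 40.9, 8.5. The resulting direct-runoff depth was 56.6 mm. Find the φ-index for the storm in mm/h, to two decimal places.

φ ≈ 11.00 mm/h

Only the 3 blocks with intensity above φ contribute runoff: 16.8, 31.9, 40.9 mm/h.
Σ(I−φ)·Δt = d  ⇒  (16.8+31.9+40.9 − 3φ)·1 = 56.6
φ = (89.60 − 56.6/1) / 3 = 11.00 mm/h.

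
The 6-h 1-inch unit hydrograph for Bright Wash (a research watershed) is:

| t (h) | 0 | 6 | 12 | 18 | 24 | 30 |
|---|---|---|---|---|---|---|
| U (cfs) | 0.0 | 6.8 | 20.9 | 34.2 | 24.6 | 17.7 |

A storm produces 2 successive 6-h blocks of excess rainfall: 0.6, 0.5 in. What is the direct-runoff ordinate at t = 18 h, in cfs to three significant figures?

Q ≈ 31.0 cfs

By discrete convolution, Q_j = Σ (P_i / 1 in) · U_{j−i}.
At t = 18 h (j=3): Q = (0.6/1)·34.2 + (0.5/1)·20.9 = 31.0 cfs.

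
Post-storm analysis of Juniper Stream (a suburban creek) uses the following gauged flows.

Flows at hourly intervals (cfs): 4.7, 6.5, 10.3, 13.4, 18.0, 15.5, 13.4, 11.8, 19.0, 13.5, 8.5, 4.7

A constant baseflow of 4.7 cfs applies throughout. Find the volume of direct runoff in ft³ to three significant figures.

Direct-runoff ordinates (Q − Q_b): 0.0, 1.8, 5.6, 8.7, 13.3, 10.8, 8.7, 7.1, 14.3, 8.8, 3.8, 0.0 cfs.
ΣQ_DR = 82.90 cfs.
With Δt = 1 h = 3600 s, V = ΣQ_DR · Δt = 82.90 × 3600 = 2.98 × 10^5 ft³.

V ≈ 2.98 × 10^5 ft³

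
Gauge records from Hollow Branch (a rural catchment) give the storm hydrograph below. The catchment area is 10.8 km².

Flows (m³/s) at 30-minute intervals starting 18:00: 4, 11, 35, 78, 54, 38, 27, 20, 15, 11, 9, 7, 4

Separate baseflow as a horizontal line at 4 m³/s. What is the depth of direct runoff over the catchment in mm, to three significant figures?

Direct runoff: 0.0, 7.0, 31.0, 74.0, 50.0, 34.0, 23.0, 16.0, 11.0, 7.0, 5.0, 3.0, 0.0 m³/s; ΣQ_DR = 261.0 m³/s.
V = ΣQ_DR · Δt = 261.0 × 1800 s = 4.698 × 10^5 m³.
Over A = 10.8 km², depth = V / A = 43.5 mm.

d ≈ 43.5 mm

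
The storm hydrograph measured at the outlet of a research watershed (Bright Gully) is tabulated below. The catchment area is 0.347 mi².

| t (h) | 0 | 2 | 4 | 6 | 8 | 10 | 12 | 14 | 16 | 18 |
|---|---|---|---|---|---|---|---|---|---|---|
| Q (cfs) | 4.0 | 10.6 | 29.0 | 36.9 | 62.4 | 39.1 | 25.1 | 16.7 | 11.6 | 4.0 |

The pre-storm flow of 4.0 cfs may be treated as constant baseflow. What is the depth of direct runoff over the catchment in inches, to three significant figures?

d ≈ 1.78 in

Direct runoff: 0.0, 6.6, 25.0, 32.9, 58.4, 35.1, 21.1, 12.7, 7.6, 0.0 cfs; ΣQ_DR = 199.4 cfs.
V = ΣQ_DR · Δt = 199.4 × 7200 s = 1.436 × 10^6 ft³.
Over A = 0.347 mi², depth = V / A = 1.78 in.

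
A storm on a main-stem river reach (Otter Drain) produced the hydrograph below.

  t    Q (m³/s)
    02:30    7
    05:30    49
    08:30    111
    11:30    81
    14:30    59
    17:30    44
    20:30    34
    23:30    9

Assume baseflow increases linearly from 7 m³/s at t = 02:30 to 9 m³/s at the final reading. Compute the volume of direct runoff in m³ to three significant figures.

V ≈ 3.56 × 10^6 m³

Direct-runoff ordinates (Q − Q_b): 0.00, 41.71, 103.43, 73.14, 50.86, 35.57, 25.29, 0.00 m³/s.
ΣQ_DR = 330.0 m³/s.
With Δt = 3 h = 10800 s, V = ΣQ_DR · Δt = 330.0 × 10800 = 3.56 × 10^6 m³.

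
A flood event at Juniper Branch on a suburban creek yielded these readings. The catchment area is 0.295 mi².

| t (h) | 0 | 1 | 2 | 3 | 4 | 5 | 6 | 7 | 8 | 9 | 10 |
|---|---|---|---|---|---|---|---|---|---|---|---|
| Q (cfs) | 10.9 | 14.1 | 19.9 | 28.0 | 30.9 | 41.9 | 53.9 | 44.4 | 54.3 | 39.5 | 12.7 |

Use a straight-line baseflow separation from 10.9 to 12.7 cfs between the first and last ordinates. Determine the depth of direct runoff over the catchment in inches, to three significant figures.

d ≈ 1.16 in

Direct runoff: 0.00, 3.02, 8.64, 16.56, 19.28, 30.10, 41.92, 32.24, 41.96, 26.98, 0.00 cfs; ΣQ_DR = 220.7 cfs.
V = ΣQ_DR · Δt = 220.7 × 3600 s = 7.945 × 10^5 ft³.
Over A = 0.295 mi², depth = V / A = 1.16 in.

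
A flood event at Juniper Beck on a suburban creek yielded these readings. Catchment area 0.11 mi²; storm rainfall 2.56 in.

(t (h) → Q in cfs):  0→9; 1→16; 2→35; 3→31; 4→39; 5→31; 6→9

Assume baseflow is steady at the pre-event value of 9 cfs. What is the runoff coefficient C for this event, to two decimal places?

ΣQ_DR = 107.0 cfs; V = ΣQ_DR·Δt = 3.852 × 10^5 ft³.
Runoff depth d = V / A = 1.507 in.
C = d / P = 1.507 / 2.56 = 0.59.

C ≈ 0.59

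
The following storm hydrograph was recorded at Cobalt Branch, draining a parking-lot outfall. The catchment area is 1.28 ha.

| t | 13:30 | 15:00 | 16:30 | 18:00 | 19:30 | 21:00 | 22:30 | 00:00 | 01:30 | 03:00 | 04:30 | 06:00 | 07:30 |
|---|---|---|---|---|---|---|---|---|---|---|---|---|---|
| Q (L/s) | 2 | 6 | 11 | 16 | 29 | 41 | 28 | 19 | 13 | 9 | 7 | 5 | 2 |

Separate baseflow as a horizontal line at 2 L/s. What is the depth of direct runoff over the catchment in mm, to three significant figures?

d ≈ 68.3 mm

Direct runoff: 0.0, 4.0, 9.0, 14.0, 27.0, 39.0, 26.0, 17.0, 11.0, 7.0, 5.0, 3.0, 0.0 L/s; ΣQ_DR = 162.0 L/s.
V = ΣQ_DR · Δt = 162.0 × 5400 s = 8.748 × 10^5 L.
Over A = 1.28 ha, depth = V / A = 68.3 mm.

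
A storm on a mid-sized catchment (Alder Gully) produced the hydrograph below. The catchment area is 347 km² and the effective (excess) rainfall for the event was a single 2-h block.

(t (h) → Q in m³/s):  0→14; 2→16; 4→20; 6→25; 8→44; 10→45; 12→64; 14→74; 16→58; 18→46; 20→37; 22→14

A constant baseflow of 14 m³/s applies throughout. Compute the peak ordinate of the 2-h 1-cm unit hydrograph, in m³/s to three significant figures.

U_p ≈ 100 m³/s

Direct runoff: 0.0, 2.0, 6.0, 11.0, 30.0, 31.0, 50.0, 60.0, 44.0, 32.0, 23.0, 0.0 m³/s; ΣQ_DR = 289.0 m³/s, peak = 60.0 m³/s.
Runoff depth d = ΣQ_DR·Δt / A = 289.0 × 7200 / (347 km²) = 5.997 mm.
The 1-cm UH is the DRH scaled by (10 mm)/d, so U_p = 60.0 × 10/5.997 = 100 m³/s.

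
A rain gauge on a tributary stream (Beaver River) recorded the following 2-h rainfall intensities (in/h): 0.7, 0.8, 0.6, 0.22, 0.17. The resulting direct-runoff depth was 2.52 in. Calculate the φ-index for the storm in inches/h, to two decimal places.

Only the 3 blocks with intensity above φ contribute runoff: 0.7, 0.8, 0.6 in/h.
Σ(I−φ)·Δt = d  ⇒  (0.7+0.8+0.6 − 3φ)·2 = 2.52
φ = (2.100 − 2.52/2) / 3 = 0.28 in/h.

φ ≈ 0.28 in/h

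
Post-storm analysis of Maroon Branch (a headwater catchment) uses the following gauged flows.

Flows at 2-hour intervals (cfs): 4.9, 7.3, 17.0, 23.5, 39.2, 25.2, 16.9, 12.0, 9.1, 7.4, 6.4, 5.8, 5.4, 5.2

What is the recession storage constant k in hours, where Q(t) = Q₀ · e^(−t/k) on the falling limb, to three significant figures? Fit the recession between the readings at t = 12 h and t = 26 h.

On the falling limb, Q drops from 16.9 to 5.2 cfs between t = 12 h and t = 26 h (Δt = 14 h).
k = −Δt / ln(Q₂/Q₁) = −14 / ln(5.2/16.9) = 11.9 h.

k ≈ 11.9 h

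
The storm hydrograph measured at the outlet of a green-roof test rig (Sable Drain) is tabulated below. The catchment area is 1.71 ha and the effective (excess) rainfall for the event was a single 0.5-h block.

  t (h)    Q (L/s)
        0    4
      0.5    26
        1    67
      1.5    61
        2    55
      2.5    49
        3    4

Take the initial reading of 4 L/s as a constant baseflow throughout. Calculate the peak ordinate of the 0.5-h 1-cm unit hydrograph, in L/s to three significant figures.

U_p ≈ 25.1 L/s

Direct runoff: 0.0, 22.0, 63.0, 57.0, 51.0, 45.0, 0.0 L/s; ΣQ_DR = 238.0 L/s, peak = 63.0 L/s.
Runoff depth d = ΣQ_DR·Δt / A = 238.0 × 1800 / (1.71 ha) = 25.05 mm.
The 1-cm UH is the DRH scaled by (10 mm)/d, so U_p = 63.0 × 10/25.05 = 25.1 L/s.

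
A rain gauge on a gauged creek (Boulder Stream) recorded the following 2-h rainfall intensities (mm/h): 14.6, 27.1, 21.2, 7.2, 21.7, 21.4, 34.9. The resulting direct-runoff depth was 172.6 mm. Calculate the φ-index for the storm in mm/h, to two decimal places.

Only the 6 blocks with intensity above φ contribute runoff: 14.6, 27.1, 21.2, 21.7, 21.4, 34.9 mm/h.
Σ(I−φ)·Δt = d  ⇒  (14.6+27.1+21.2+21.7+21.4+34.9 − 6φ)·2 = 172.6
φ = (140.9 − 172.6/2) / 6 = 9.10 mm/h.

φ ≈ 9.10 mm/h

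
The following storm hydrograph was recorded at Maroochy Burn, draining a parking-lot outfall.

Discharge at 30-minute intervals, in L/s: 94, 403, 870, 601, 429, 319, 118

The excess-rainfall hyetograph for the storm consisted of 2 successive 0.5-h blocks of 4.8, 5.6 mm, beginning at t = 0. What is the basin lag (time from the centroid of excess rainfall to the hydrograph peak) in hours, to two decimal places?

t_L ≈ 0.48 h

Centroid of excess rainfall: t_c = Σ P_i·t̄_i / ΣP_i = 0.5192 h (block centres at 0.25, 0.75 h).
Hydrograph peak occurs at t = 1 h, so basin lag t_L = 1 − 0.5192 = 0.48 h.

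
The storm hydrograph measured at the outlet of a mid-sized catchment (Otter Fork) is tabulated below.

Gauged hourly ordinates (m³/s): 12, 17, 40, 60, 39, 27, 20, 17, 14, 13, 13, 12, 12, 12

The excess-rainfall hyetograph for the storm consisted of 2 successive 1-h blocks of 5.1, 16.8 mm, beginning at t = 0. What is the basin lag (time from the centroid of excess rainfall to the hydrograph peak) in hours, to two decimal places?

Centroid of excess rainfall: t_c = Σ P_i·t̄_i / ΣP_i = 1.2671 h (block centres at 0.5, 1.5 h).
Hydrograph peak occurs at t = 3 h, so basin lag t_L = 3 − 1.2671 = 1.73 h.

t_L ≈ 1.73 h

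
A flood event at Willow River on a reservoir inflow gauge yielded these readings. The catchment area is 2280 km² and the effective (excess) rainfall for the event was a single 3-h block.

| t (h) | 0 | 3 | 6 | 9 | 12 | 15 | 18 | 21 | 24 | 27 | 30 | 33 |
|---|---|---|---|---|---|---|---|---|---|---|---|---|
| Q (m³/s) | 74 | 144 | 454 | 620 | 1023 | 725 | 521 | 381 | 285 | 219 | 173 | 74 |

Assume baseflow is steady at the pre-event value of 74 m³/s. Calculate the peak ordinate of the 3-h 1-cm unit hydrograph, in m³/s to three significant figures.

U_p ≈ 527 m³/s

Direct runoff: 0.0, 70.0, 380.0, 546.0, 949.0, 651.0, 447.0, 307.0, 211.0, 145.0, 99.0, 0.0 m³/s; ΣQ_DR = 3805 m³/s, peak = 949.0 m³/s.
Runoff depth d = ΣQ_DR·Δt / A = 3805 × 10800 / (2280 km²) = 18.02 mm.
The 1-cm UH is the DRH scaled by (10 mm)/d, so U_p = 949.0 × 10/18.02 = 527 m³/s.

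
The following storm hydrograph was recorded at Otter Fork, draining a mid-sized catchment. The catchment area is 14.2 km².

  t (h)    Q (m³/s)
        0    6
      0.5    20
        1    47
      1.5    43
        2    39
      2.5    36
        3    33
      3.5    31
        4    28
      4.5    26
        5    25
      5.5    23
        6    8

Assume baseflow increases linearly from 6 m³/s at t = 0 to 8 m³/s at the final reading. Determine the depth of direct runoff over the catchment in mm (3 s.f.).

d ≈ 34.7 mm

Direct runoff: 0.00, 13.83, 40.67, 36.50, 32.33, 29.17, 26.00, 23.83, 20.67, 18.50, 17.33, 15.17, 0.00 m³/s; ΣQ_DR = 274.0 m³/s.
V = ΣQ_DR · Δt = 274.0 × 1800 s = 4.932 × 10^5 m³.
Over A = 14.2 km², depth = V / A = 34.7 mm.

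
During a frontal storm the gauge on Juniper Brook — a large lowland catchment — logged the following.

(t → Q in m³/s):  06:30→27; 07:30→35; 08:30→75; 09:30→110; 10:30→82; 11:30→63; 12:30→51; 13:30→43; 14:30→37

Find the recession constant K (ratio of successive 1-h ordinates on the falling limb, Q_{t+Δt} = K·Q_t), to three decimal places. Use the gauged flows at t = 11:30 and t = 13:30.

K ≈ 0.826

Using the recession-limb readings at t = 11:30 and t = 13:30: Q falls from 63 to 43 m³/s over 2 intervals.
K = (Q₂/Q₁)^(1/2) = (43/63)^(1/2) = 0.826.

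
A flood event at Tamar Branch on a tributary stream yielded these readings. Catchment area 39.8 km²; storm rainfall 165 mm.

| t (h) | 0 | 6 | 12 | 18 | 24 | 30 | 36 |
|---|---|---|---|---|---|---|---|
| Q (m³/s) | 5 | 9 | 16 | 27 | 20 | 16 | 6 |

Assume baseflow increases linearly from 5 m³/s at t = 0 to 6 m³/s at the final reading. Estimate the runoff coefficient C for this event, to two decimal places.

C ≈ 0.20

ΣQ_DR = 60.50 m³/s; V = ΣQ_DR·Δt = 1.307 × 10^6 m³.
Runoff depth d = V / A = 32.83 mm.
C = d / P = 32.83 / 165 = 0.20.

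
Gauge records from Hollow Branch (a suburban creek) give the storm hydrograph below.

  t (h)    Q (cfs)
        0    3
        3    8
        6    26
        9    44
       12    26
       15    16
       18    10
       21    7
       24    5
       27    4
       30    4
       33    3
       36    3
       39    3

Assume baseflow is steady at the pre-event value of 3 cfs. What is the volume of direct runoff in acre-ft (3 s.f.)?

V ≈ 29.8 acre-ft

Direct-runoff ordinates (Q − Q_b): 0.0, 5.0, 23.0, 41.0, 23.0, 13.0, 7.0, 4.0, 2.0, 1.0, 1.0, 0.0, 0.0, 0.0 cfs.
ΣQ_DR = 120.0 cfs.
With Δt = 3 h = 10800 s, V = ΣQ_DR · Δt = 120.0 × 10800 = 1.30 × 10^6 ft³ = 29.8 acre-ft.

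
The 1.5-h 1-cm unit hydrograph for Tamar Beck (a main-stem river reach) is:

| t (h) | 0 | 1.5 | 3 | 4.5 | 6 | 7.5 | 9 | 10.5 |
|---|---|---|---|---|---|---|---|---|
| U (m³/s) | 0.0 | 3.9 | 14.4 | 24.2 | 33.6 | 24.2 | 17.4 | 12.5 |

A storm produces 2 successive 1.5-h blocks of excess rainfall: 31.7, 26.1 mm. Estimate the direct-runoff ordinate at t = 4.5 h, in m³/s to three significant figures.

Q ≈ 114 m³/s

By discrete convolution, Q_j = Σ (P_i / 10 mm) · U_{j−i}.
At t = 4.5 h (j=3): Q = (31.7/10)·24.2 + (26.1/10)·14.4 = 114 m³/s.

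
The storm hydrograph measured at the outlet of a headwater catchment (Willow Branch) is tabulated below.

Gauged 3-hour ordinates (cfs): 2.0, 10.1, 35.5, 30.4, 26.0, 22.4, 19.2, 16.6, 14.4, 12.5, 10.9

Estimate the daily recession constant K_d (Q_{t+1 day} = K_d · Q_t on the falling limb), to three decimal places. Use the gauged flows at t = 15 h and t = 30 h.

Between t = 15 h and t = 30 h the flow falls from 22.4 to 10.9 cfs over 5×3 h = 15 h.
Per-interval ratio K = (10.9/22.4)^(1/5) = 0.8658; K_d = K^(24/3) = 0.316.

K_d ≈ 0.316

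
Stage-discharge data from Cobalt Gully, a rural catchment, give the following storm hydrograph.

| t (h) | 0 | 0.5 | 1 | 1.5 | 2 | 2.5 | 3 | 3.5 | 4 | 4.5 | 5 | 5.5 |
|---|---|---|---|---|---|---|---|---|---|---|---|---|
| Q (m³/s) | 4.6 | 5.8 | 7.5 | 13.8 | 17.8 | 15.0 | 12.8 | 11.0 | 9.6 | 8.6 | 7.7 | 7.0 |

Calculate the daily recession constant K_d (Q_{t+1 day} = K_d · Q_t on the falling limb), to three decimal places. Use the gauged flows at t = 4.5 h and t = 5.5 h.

Between t = 4.5 h and t = 5.5 h the flow falls from 8.6 to 7.0 m³/s over 2×0.5 h = 1 h.
Per-interval ratio K = (7.0/8.6)^(1/2) = 0.9022; K_d = K^(24/0.5) = 0.007.

K_d ≈ 0.007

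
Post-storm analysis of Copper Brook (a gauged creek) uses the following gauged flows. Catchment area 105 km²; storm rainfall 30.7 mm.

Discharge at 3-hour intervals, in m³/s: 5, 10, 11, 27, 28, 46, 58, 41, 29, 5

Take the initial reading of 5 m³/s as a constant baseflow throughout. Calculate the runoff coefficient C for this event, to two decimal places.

ΣQ_DR = 210.0 m³/s; V = ΣQ_DR·Δt = 2.268 × 10^6 m³.
Runoff depth d = V / A = 21.60 mm.
C = d / P = 21.60 / 30.7 = 0.70.

C ≈ 0.70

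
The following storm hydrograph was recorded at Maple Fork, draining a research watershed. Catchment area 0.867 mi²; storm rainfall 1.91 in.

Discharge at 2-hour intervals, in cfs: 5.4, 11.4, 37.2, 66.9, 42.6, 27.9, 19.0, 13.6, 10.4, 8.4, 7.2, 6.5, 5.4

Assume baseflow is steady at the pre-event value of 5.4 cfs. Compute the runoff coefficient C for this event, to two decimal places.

C ≈ 0.36

ΣQ_DR = 191.7 cfs; V = ΣQ_DR·Δt = 1.380 × 10^6 ft³.
Runoff depth d = V / A = 0.6852 in.
C = d / P = 0.6852 / 1.91 = 0.36.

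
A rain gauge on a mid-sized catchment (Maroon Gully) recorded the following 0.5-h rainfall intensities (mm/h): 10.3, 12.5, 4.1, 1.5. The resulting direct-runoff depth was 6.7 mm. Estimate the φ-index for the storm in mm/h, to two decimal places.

φ ≈ 4.70 mm/h

Only the 2 blocks with intensity above φ contribute runoff: 10.3, 12.5 mm/h.
Σ(I−φ)·Δt = d  ⇒  (10.3+12.5 − 2φ)·0.5 = 6.7
φ = (22.80 − 6.7/0.5) / 2 = 4.70 mm/h.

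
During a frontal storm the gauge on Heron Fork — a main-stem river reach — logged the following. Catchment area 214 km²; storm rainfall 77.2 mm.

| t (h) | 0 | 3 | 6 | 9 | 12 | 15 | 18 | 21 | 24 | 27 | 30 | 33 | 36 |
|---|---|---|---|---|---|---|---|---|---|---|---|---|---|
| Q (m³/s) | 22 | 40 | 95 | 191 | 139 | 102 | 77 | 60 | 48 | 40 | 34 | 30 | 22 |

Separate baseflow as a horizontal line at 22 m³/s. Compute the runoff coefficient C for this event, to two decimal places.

ΣQ_DR = 614.0 m³/s; V = ΣQ_DR·Δt = 6.631 × 10^6 m³.
Runoff depth d = V / A = 30.99 mm.
C = d / P = 30.99 / 77.2 = 0.40.

C ≈ 0.40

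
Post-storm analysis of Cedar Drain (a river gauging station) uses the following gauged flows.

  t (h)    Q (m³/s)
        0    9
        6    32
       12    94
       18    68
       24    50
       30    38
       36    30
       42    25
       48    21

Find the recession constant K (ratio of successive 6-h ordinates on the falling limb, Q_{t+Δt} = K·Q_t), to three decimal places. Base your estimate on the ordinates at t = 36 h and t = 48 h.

K ≈ 0.837

Using the recession-limb readings at t = 36 h and t = 48 h: Q falls from 30 to 21 m³/s over 2 intervals.
K = (Q₂/Q₁)^(1/2) = (21/30)^(1/2) = 0.837.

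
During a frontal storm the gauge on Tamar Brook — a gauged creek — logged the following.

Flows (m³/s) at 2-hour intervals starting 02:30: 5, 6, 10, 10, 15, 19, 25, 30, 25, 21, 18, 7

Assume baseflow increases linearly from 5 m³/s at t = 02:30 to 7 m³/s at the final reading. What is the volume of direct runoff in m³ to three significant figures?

Direct-runoff ordinates (Q − Q_b): 0.00, 0.82, 4.64, 4.45, 9.27, 13.09, 18.91, 23.73, 18.55, 14.36, 11.18, 0.00 m³/s.
ΣQ_DR = 119.0 m³/s.
With Δt = 2 h = 7200 s, V = ΣQ_DR · Δt = 119.0 × 7200 = 8.57 × 10^5 m³.

V ≈ 8.57 × 10^5 m³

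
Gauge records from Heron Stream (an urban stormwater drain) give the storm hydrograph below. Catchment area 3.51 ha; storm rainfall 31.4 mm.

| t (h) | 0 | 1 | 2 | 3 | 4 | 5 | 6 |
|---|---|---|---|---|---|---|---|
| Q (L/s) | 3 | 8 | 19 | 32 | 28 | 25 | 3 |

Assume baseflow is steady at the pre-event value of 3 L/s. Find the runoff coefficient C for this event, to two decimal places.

ΣQ_DR = 97.00 L/s; V = ΣQ_DR·Δt = 3.492 × 10^5 L.
Runoff depth d = V / A = 9.949 mm.
C = d / P = 9.949 / 31.4 = 0.32.

C ≈ 0.32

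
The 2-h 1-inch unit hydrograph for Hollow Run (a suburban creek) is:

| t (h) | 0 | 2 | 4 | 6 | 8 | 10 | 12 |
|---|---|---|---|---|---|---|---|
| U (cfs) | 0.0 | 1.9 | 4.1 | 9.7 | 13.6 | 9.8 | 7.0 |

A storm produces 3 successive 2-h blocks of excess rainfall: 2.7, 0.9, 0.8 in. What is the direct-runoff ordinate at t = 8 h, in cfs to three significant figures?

Q ≈ 48.7 cfs

By discrete convolution, Q_j = Σ (P_i / 1 in) · U_{j−i}.
At t = 8 h (j=4): Q = (2.7/1)·13.6 + (0.9/1)·9.7 + (0.8/1)·4.1 = 48.7 cfs.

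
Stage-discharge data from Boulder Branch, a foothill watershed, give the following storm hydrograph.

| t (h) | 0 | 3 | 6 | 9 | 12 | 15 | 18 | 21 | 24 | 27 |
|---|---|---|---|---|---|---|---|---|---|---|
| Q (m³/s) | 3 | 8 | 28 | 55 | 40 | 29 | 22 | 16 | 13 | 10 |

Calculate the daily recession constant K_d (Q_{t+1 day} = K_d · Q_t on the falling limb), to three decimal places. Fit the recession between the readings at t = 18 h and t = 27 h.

K_d ≈ 0.122

Between t = 18 h and t = 27 h the flow falls from 22 to 10 m³/s over 3×3 h = 9 h.
Per-interval ratio K = (10/22)^(1/3) = 0.7689; K_d = K^(24/3) = 0.122.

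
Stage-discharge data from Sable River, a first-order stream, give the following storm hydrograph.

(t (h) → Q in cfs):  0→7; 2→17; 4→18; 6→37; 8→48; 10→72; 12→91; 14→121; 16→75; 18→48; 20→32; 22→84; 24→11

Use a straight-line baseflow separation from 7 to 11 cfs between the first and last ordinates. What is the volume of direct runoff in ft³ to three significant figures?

V ≈ 3.92 × 10^6 ft³

Direct-runoff ordinates (Q − Q_b): 0.00, 9.67, 10.33, 29.00, 39.67, 63.33, 82.00, 111.67, 65.33, 38.00, 21.67, 73.33, 0.00 cfs.
ΣQ_DR = 544.0 cfs.
With Δt = 2 h = 7200 s, V = ΣQ_DR · Δt = 544.0 × 7200 = 3.92 × 10^6 ft³.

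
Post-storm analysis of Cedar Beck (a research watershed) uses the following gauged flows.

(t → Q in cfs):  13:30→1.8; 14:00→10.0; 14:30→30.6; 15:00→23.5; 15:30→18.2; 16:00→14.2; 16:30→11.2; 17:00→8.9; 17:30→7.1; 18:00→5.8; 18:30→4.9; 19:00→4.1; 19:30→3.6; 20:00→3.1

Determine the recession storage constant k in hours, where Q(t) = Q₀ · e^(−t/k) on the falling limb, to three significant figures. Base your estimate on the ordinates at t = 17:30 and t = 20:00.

On the falling limb, Q drops from 7.1 to 3.1 cfs between t = 17:30 and t = 20:00 (Δt = 2.5 h).
k = −Δt / ln(Q₂/Q₁) = −2.5 / ln(3.1/7.1) = 3.02 h.

k ≈ 3.02 h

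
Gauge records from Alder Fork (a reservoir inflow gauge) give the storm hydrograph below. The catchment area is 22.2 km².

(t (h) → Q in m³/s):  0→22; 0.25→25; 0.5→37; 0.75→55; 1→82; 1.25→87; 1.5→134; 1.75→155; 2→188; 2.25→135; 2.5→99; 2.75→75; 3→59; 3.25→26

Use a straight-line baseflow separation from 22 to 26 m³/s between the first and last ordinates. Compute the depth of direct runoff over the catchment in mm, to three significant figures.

d ≈ 34.2 mm

Direct runoff: 0.00, 2.69, 14.38, 32.08, 58.77, 63.46, 110.15, 130.85, 163.54, 110.23, 73.92, 49.62, 33.31, 0.00 m³/s; ΣQ_DR = 843.0 m³/s.
V = ΣQ_DR · Δt = 843.0 × 900 s = 7.587 × 10^5 m³.
Over A = 22.2 km², depth = V / A = 34.2 mm.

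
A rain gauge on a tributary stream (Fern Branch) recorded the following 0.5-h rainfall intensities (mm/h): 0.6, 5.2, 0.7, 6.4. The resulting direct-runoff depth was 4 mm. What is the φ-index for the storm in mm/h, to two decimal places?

φ ≈ 1.80 mm/h

Only the 2 blocks with intensity above φ contribute runoff: 5.2, 6.4 mm/h.
Σ(I−φ)·Δt = d  ⇒  (5.2+6.4 − 2φ)·0.5 = 4
φ = (11.60 − 4/0.5) / 2 = 1.80 mm/h.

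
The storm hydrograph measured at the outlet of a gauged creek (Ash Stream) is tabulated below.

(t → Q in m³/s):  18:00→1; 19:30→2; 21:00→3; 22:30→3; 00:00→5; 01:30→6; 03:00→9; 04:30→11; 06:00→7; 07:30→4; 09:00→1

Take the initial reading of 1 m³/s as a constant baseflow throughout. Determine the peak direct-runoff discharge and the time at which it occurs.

Q_p = 10.0 m³/s at t = 04:30

Subtracting baseflow gives direct-runoff ordinates: 0.0, 1.0, 2.0, 2.0, 4.0, 5.0, 8.0, 10.0, 6.0, 3.0, 0.0 m³/s.
The maximum is 10.0 m³/s, occurring at the reading for t = 04:30.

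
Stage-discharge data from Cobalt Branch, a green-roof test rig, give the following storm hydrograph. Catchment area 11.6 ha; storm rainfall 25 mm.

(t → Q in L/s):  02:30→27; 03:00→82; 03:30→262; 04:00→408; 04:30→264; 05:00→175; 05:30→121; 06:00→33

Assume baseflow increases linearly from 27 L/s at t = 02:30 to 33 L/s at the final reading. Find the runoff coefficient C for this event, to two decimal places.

C ≈ 0.70

ΣQ_DR = 1132 L/s; V = ΣQ_DR·Δt = 2.038 × 10^6 L.
Runoff depth d = V / A = 17.57 mm.
C = d / P = 17.57 / 25 = 0.70.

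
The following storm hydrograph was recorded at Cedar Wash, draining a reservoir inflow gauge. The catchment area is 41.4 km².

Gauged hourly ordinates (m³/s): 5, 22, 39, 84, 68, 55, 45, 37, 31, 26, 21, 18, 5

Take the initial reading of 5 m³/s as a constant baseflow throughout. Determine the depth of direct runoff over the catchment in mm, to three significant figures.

d ≈ 34.0 mm

Direct runoff: 0.0, 17.0, 34.0, 79.0, 63.0, 50.0, 40.0, 32.0, 26.0, 21.0, 16.0, 13.0, 0.0 m³/s; ΣQ_DR = 391.0 m³/s.
V = ΣQ_DR · Δt = 391.0 × 3600 s = 1.408 × 10^6 m³.
Over A = 41.4 km², depth = V / A = 34.0 mm.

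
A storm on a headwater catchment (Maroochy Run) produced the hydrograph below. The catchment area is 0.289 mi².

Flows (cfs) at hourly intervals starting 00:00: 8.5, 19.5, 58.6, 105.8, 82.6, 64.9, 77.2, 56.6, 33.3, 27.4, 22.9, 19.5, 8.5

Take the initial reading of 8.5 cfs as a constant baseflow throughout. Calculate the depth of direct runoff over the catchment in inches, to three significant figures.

Direct runoff: 0.0, 11.0, 50.1, 97.3, 74.1, 56.4, 68.7, 48.1, 24.8, 18.9, 14.4, 11.0, 0.0 cfs; ΣQ_DR = 474.8 cfs.
V = ΣQ_DR · Δt = 474.8 × 3600 s = 1.709 × 10^6 ft³.
Over A = 0.289 mi², depth = V / A = 2.55 in.

d ≈ 2.55 in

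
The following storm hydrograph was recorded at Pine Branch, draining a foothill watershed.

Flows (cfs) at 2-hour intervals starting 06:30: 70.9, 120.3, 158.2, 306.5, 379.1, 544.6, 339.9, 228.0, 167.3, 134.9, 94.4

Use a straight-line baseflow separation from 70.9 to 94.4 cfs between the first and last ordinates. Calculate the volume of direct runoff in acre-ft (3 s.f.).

V ≈ 270 acre-ft

Direct-runoff ordinates (Q − Q_b): 0.00, 47.05, 82.60, 228.55, 298.80, 461.95, 254.90, 140.65, 77.60, 42.85, 0.00 cfs.
ΣQ_DR = 1635 cfs.
With Δt = 2 h = 7200 s, V = ΣQ_DR · Δt = 1635 × 7200 = 1.18 × 10^7 ft³ = 270 acre-ft.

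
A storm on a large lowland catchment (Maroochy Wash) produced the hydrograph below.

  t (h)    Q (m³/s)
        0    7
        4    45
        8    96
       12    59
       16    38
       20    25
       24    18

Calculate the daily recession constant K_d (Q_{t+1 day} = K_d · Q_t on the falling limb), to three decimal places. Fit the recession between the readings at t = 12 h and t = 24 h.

K_d ≈ 0.093

Between t = 12 h and t = 24 h the flow falls from 59 to 18 m³/s over 3×4 h = 12 h.
Per-interval ratio K = (18/59)^(1/3) = 0.6732; K_d = K^(24/4) = 0.093.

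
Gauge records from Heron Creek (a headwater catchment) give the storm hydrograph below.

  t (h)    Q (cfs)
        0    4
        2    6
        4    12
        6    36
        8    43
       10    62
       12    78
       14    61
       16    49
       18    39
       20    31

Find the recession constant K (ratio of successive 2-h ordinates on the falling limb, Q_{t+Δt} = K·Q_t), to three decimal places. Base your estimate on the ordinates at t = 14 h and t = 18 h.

K ≈ 0.800

Using the recession-limb readings at t = 14 h and t = 18 h: Q falls from 61 to 39 cfs over 2 intervals.
K = (Q₂/Q₁)^(1/2) = (39/61)^(1/2) = 0.800.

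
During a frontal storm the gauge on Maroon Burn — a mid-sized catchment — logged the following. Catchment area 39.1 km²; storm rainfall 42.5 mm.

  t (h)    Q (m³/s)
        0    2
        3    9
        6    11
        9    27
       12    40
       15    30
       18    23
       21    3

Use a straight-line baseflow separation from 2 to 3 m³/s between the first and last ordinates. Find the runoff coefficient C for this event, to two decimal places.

C ≈ 0.81

ΣQ_DR = 125.0 m³/s; V = ΣQ_DR·Δt = 1.350 × 10^6 m³.
Runoff depth d = V / A = 34.53 mm.
C = d / P = 34.53 / 42.5 = 0.81.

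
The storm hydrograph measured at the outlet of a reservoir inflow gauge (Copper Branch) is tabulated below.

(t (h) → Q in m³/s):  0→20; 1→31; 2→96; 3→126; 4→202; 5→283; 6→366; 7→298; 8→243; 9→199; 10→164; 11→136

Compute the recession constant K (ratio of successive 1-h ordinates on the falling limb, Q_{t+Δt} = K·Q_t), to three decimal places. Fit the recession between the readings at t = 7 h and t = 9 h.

K ≈ 0.817

Using the recession-limb readings at t = 7 h and t = 9 h: Q falls from 298 to 199 m³/s over 2 intervals.
K = (Q₂/Q₁)^(1/2) = (199/298)^(1/2) = 0.817.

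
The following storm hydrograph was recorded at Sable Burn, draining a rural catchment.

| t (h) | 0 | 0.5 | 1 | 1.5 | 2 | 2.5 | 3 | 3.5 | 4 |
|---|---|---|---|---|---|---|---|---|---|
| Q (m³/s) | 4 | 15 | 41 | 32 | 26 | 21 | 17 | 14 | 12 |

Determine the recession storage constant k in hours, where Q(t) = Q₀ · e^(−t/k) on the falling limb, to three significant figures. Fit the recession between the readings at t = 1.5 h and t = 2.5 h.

On the falling limb, Q drops from 32 to 21 m³/s between t = 1.5 h and t = 2.5 h (Δt = 1 h).
k = −Δt / ln(Q₂/Q₁) = −1 / ln(21/32) = 2.37 h.

k ≈ 2.37 h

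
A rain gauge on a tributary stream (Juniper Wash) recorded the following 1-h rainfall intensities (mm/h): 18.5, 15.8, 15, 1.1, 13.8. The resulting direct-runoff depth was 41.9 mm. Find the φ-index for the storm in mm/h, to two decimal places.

Only the 4 blocks with intensity above φ contribute runoff: 18.5, 15.8, 15, 13.8 mm/h.
Σ(I−φ)·Δt = d  ⇒  (18.5+15.8+15+13.8 − 4φ)·1 = 41.9
φ = (63.10 − 41.9/1) / 4 = 5.30 mm/h.

φ ≈ 5.30 mm/h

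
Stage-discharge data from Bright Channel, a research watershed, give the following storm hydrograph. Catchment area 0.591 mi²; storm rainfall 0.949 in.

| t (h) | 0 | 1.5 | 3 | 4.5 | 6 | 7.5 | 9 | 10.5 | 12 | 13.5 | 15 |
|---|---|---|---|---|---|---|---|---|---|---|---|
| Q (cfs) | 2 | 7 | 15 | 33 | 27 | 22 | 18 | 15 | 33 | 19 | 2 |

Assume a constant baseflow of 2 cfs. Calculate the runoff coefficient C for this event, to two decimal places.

C ≈ 0.71

ΣQ_DR = 171.0 cfs; V = ΣQ_DR·Δt = 9.234 × 10^5 ft³.
Runoff depth d = V / A = 0.6725 in.
C = d / P = 0.6725 / 0.949 = 0.71.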